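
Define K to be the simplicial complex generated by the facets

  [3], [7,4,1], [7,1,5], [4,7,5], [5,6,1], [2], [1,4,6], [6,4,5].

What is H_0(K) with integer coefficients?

H_0 ≅ Z^3.

We work with the vertex ordering 1 < 2 < 3 < 4 < 5 < 6 < 7. The simplices of K, each written with vertices in increasing order, are:

  0-simplices (7): [1], [2], [3], [4], [5], [6], [7]
  1-simplices (9): [1,4], [1,5], [1,6], [1,7], [4,5], [4,6], [4,7], [5,6], [5,7]
  2-simplices (6): [1,4,6], [1,4,7], [1,5,6], [1,5,7], [4,5,6], [4,5,7]

giving chain groups C_0 ≅ Z^7, C_1 ≅ Z^9, C_2 ≅ Z^6.

Boundary ∂_1: C_1 → C_0 is given by ∂[p,q] = [q] − [p]. For instance
  ∂[1,6] = [6] − [1].
This gives a 7×9 integer matrix of rank 4; reducing to Smith normal form yields diagonal entries (1,1,1,1).

Boundary ∂_2: C_2 → C_1 acts by ∂[p,q,r] = [q,r] − [p,r] + [p,q]. For instance
  ∂[1,4,7] = [4,7] − [1,7] + [1,4],
  ∂[1,5,6] = [5,6] − [1,6] + [1,5].
This gives a 9×6 integer matrix of rank 5; reducing to Smith normal form yields diagonal entries (1,1,1,1,1).

Reading off H_k = ker ∂_k / im ∂_{k+1}:

  H_0: rank C_0 − rank ∂_1 = 7 − 4 = 3, and the invariant factors of ∂_1 are all 1, so H_0 = Z^3.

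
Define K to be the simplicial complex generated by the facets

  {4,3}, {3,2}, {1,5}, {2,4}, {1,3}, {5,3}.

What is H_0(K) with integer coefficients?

H_0 = Z.

Order the vertices as 1 < 2 < 3 < 4 < 5. Listing each simplex with vertices in this order, K has dimension 1 with simplices:

  0-simplices (5): [1], [2], [3], [4], [5]
  1-simplices (6): [1,3], [1,5], [2,3], [2,4], [3,4], [3,5]

Hence C_0 ≅ Z^5, C_1 ≅ Z^6.

The boundary map ∂_1: C_1 → C_0 is given by ∂[p,q] = [q] − [p]. For instance
  ∂[3,5] = [5] − [3].
This gives a 5×6 integer matrix of rank 4; reducing to Smith normal form yields diagonal entries (1,1,1,1).

Computing H_k = (kernel of ∂_k) / (image of ∂_{k+1}):

  H_0: rank C_0 − rank ∂_1 = 5 − 4 = 1, and the invariant factors of ∂_1 are all 1, so H_0 = Z.

(K is a triangulation of a wedge of 2 circles.)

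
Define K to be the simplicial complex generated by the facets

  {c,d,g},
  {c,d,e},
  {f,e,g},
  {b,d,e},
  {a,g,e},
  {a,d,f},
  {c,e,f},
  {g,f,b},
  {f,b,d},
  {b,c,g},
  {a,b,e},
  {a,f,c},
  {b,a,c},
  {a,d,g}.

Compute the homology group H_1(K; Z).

Take the total order a < b < c < d < e < f < g on the vertex set. Then K (dimension 2) consists of the simplices:

  0-simplices (7): a, b, c, d, e, f, g
  1-simplices (21): ab, ac, ad, ae, af, ag, bc, bd, be, bf, bg, cd, ce, cf, cg, de, df, dg, ef, eg, fg
  2-simplices (14): abc, abe, acf, adf, adg, aeg, bcg, bde, bdf, bfg, cde, cdg, cef, efg

giving chain groups C_0 ≅ Z^7, C_1 ≅ Z^21, C_2 ≅ Z^14.

∂_1: C_1 → C_0 sends each edge [p,q] (with p < q) to q − p.
The resulting 7×21 matrix has rank 6, and its Smith normal form has invariant factors (1,1,1,1,1,1).

The boundary map ∂_2: C_2 → C_1 acts by ∂[p,q,r] = [q,r] − [p,r] + [p,q]. For instance
  ∂bcg = cg − bg + bc,
  ∂cde = de − ce + cd.
This gives a 21×14 integer matrix of rank 13; reducing to Smith normal form yields diagonal entries (1,1,1,1,1,1,1,1,1,1,1,1,1).

Reading off H_k = ker ∂_k / im ∂_{k+1}:

  H_1: rank ker ∂_1 − rank ∂_2 = (21 − 6) − 13 = 2, and the invariant factors of ∂_2 are all 1, so H_1 ≅ Z^2.

H_1 = Z^2.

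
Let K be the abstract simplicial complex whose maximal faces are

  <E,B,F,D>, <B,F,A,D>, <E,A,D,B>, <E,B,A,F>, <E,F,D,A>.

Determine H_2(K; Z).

We work with the vertex ordering A < B < D < E < F. The simplices of K, each written with vertices in increasing order, are:

  0-simplices (5): A, B, D, E, F
  1-simplices (10): AB, AD, AE, AF, BD, BE, BF, DE, DF, EF
  2-simplices (10): ABD, ABE, ABF, ADE, ADF, AEF, BDE, BDF, BEF, DEF
  3-simplices (5): ABDE, ABDF, ABEF, ADEF, BDEF

so the chain groups are C_0 ≅ Z^5, C_1 ≅ Z^10, C_2 ≅ Z^10, C_3 ≅ Z^5.

Boundary ∂_1: C_1 → C_0 maps an edge to its endpoints' difference, ∂[p,q] = q − p.
This gives a 5×10 integer matrix of rank 4; reducing to Smith normal form yields diagonal entries (1,1,1,1).

∂_2: C_2 → C_1 acts by ∂[p,q,r] = [q,r] − [p,r] + [p,q]. For instance
  ∂ADF = DF − AF + AD,
  ∂AEF = EF − AF + AE.
This gives a 10×10 integer matrix of rank 6; reducing to Smith normal form yields diagonal entries (1,1,1,1,1,1).

The boundary map ∂_3: C_3 → C_2 sends each 3-simplex σ to the alternating sum Σ_i (−1)^i (σ with its i-th vertex removed). For instance
  ∂ADEF = DEF − AEF + ADF − ADE,
  ∂BDEF = DEF − BEF + BDF − BDE.
As a 10×5 matrix over Z this has rank 4, with invariant factors (1,1,1,1).

Computing H_k = (kernel of ∂_k) / (image of ∂_{k+1}):

  H_2: rank ker ∂_2 − rank ∂_3 = (10 − 6) − 4 = 0, and the invariant factors of ∂_3 are all 1, so H_2 ≅ 0.

H_2 = 0.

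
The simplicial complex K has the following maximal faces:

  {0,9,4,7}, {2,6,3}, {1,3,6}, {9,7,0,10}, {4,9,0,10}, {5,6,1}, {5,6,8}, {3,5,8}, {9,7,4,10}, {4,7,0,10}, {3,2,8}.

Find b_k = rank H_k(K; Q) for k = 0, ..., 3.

b_0 = 2, b_1 = 1, b_2 = 0, b_3 = 1.

We work with the vertex ordering 0 < 1 < 2 < 3 < 4 < 5 < 6 < 7 < 8 < 9 < 10. The simplices of K, each written with vertices in increasing order, are:

  0-simplices (11): [0], [1], [2], [3], [4], [5], [6], [7], [8], [9], [10]
  1-simplices (22): [0,4], [0,7], [0,9], [0,10], [1,3], [1,5], [1,6], [2,3], [2,6], [2,8], [3,5], [3,6], [3,8], [4,7], [4,9], [4,10], [5,6], [5,8], [6,8], [7,9], [7,10], [9,10]
  2-simplices (16): [0,4,7], [0,4,9], [0,4,10], [0,7,9], [0,7,10], [0,9,10], [1,3,6], [1,5,6], [2,3,6], [2,3,8], [3,5,8], [4,7,9], [4,7,10], [4,9,10], [5,6,8], [7,9,10]
  3-simplices (5): [0,4,7,9], [0,4,7,10], [0,4,9,10], [0,7,9,10], [4,7,9,10]

Hence C_0 ≅ Z^11, C_1 ≅ Z^22, C_2 ≅ Z^16, C_3 ≅ Z^5.

∂_1: C_1 → C_0 maps an edge to its endpoints' difference, ∂[p,q] = q − p. For instance
  ∂[4,9] = [9] − [4].
The resulting 11×22 matrix has rank 9, and its Smith normal form has invariant factors (1,1,1,1,1,1,1,1,1).

Boundary ∂_2: C_2 → C_1 sends each 2-simplex [p,q,r] to [q,r] − [p,r] + [p,q]. For instance
  ∂[2,3,8] = [3,8] − [2,8] + [2,3],
  ∂[0,7,9] = [7,9] − [0,9] + [0,7].
The 22×16 boundary matrix has rank 12 and Smith normal form diag(1,1,1,1,1,1,1,1,1,1,1,1).

∂_3: C_3 → C_2 sends each 3-simplex σ to the alternating sum Σ_i (−1)^i (σ with its i-th vertex removed). For instance
  ∂[0,4,7,10] = [4,7,10] − [0,7,10] + [0,4,10] − [0,4,7],
  ∂[0,4,7,9] = [4,7,9] − [0,7,9] + [0,4,9] − [0,4,7].
As a 16×5 matrix over Z this has rank 4, with invariant factors (1,1,1,1).

From H_k ≅ ker(∂_k) / im(∂_{k+1}) we obtain:

  H_0: rank C_0 − rank ∂_1 = 11 − 9 = 2, and the invariant factors of ∂_1 are all 1, so H_0 ≅ Z^2.
  H_1: rank ker ∂_1 − rank ∂_2 = (22 − 9) − 12 = 1, and the invariant factors of ∂_2 are all 1, so H_1 ≅ Z.
  H_2: rank ker ∂_2 − rank ∂_3 = (16 − 12) − 4 = 0, and the invariant factors of ∂_3 are all 1, so H_2 ≅ 0.
  H_3: rank ker ∂_3 − rank ∂_4 = (5 − 4) − 0 = 1, and there is no ∂_4, so H_3 ≅ Z.

As a check, the Euler characteristic is 11 − 22 + 16 − 5 = 0, which agrees with 2 − 1 + 0 − 1 = 0.

Hence the Betti numbers are b_0 = 2, b_1 = 1, b_2 = 0, b_3 = 1.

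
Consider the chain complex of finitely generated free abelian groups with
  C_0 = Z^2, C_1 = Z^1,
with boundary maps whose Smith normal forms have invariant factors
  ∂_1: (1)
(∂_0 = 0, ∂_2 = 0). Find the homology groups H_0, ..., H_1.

H_0 ≅ Z,  H_1 = 0.

H_0: b_0 = 2 − 0 − 1 = 1; torsion from ∂_1 factors > 1: none. So H_0 ≅ Z.
H_1: b_1 = 1 − 1 − 0 = 0; torsion from ∂_2 factors > 1: none. So H_1 ≅ 0.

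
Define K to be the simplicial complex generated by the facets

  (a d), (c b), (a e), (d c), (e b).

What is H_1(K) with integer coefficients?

H_1 = Z.

K has 5 vertices, 5 edges.
rank ∂_1 = 4, rank ∂_2 = 0 ⇒ b_1 = 5 − 4 − 0 = 1. So H_1 ≅ Z.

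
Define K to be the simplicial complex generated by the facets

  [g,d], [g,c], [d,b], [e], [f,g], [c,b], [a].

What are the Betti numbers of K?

b_0 = 3, b_1 = 1.

Order the vertices as a < b < c < d < e < f < g. Listing each simplex with vertices in this order, K has dimension 1 with simplices:

  0-simplices (7): a, b, c, d, e, f, g
  1-simplices (5): bc, bd, cg, dg, fg

giving chain groups C_0 ≅ Z^7, C_1 ≅ Z^5.

Boundary ∂_1: C_1 → C_0 sends each edge [p,q] (with p < q) to q − p. For instance
  ∂bc = c − b.
The resulting 7×5 matrix has rank 4, and its Smith normal form has invariant factors (1,1,1,1).

Reading off H_k = ker ∂_k / im ∂_{k+1}:

  H_0: rank C_0 − rank ∂_1 = 7 − 4 = 3, and the invariant factors of ∂_1 are all 1, so H_0 = Z^3.
  H_1: rank ker ∂_1 − rank ∂_2 = (5 − 4) − 0 = 1, and there is no ∂_2, so H_1 = Z.

Hence the Betti numbers are b_0 = 3, b_1 = 1.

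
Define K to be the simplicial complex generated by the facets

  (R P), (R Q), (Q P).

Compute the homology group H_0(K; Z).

H_0 ≅ Z.

We work with the vertex ordering P < Q < R. The simplices of K, each written with vertices in increasing order, are:

  0-simplices (3): P, Q, R
  1-simplices (3): PQ, PR, QR

so the chain groups are C_0 ≅ Z^3, C_1 ≅ Z^3.

The boundary map ∂_1: C_1 → C_0 sends each edge [p,q] (with p < q) to q − p.
As a 3×3 matrix over Z this has rank 2, with invariant factors (1,1).

From H_k ≅ ker(∂_k) / im(∂_{k+1}) we obtain:

  H_0: rank C_0 − rank ∂_1 = 3 − 2 = 1, and the invariant factors of ∂_1 are all 1, so H_0 ≅ Z.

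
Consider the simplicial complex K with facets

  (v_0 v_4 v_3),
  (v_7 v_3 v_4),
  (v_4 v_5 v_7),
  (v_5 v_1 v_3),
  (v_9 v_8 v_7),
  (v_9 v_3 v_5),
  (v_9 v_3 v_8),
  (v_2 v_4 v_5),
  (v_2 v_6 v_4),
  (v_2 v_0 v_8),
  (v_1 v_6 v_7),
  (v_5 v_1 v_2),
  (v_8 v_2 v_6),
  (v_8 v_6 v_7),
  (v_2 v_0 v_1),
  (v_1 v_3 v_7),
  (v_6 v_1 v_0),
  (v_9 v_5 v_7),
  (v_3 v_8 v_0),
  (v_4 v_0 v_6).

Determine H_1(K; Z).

We work with the vertex ordering v_0 < v_1 < v_2 < v_3 < v_4 < v_5 < v_6 < v_7 < v_8 < v_9. The simplices of K, each written with vertices in increasing order, are:

  0-simplices (10): [v_0], [v_1], [v_2], [v_3], [v_4], [v_5], [v_6], [v_7], [v_8], [v_9]
  1-simplices (30): (30 of them)
  2-simplices (20): (20 of them)

giving chain groups C_0 ≅ Z^10, C_1 ≅ Z^30, C_2 ≅ Z^20.

Boundary ∂_1: C_1 → C_0 maps an edge to its endpoints' difference, ∂[p,q] = q − p. For instance
  ∂[v_3,v_9] = [v_9] − [v_3].
The resulting 10×30 matrix has rank 9, and its Smith normal form has invariant factors (1,1,1,1,1,1,1,1,1).

∂_2: C_2 → C_1 acts by ∂[p,q,r] = [q,r] − [p,r] + [p,q]. For instance
  ∂[v_0,v_3,v_8] = [v_3,v_8] − [v_0,v_8] + [v_0,v_3],
  ∂[v_6,v_7,v_8] = [v_7,v_8] − [v_6,v_8] + [v_6,v_7].
This gives a 30×20 integer matrix of rank 20; reducing to Smith normal form yields diagonal entries (1,1,1,1,1,1,1,1,1,1,1,1,1,1,1,1,1,1,1,2).

From H_k ≅ ker(∂_k) / im(∂_{k+1}) we obtain:

  H_1: rank ker ∂_1 − rank ∂_2 = (30 − 9) − 20 = 1, and ∂_2 has invariant factor 2 > 1, so H_1 ≅ Z ⊕ Z/2.

H_1 = Z ⊕ Z/2.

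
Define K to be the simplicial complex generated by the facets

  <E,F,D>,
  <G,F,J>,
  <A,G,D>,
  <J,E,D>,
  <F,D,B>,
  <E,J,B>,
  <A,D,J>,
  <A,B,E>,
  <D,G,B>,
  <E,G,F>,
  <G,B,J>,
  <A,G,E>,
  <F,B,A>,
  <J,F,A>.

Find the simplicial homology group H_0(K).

H_0 ≅ Z.

Take the total order A < B < D < E < F < G < J on the vertex set. Then K (dimension 2) consists of the simplices:

  0-simplices (7): A, B, D, E, F, G, J
  1-simplices (21): AB, AD, AE, AF, AG, AJ, BD, BE, BF, BG, BJ, DE, DF, DG, DJ, EF, EG, EJ, FG, FJ, GJ
  2-simplices (14): ABE, ABF, ADG, ADJ, AEG, AFJ, BDF, BDG, BEJ, BGJ, DEF, DEJ, EFG, FGJ

Hence C_0 ≅ Z^7, C_1 ≅ Z^21, C_2 ≅ Z^14.

Boundary ∂_1: C_1 → C_0 maps an edge to its endpoints' difference, ∂[p,q] = q − p. For instance
  ∂AE = E − A.
The 7×21 boundary matrix has rank 6 and Smith normal form diag(1,1,1,1,1,1).

The boundary map ∂_2: C_2 → C_1 maps a triangle to the signed sum of its edges. For instance
  ∂DEJ = EJ − DJ + DE,
  ∂ADJ = DJ − AJ + AD.
As a 21×14 matrix over Z this has rank 13, with invariant factors (1,1,1,1,1,1,1,1,1,1,1,1,1).

Now H_k = ker ∂_k / im ∂_{k+1}, so:

  H_0: rank C_0 − rank ∂_1 = 7 − 6 = 1, and the invariant factors of ∂_1 are all 1, so H_0 = Z.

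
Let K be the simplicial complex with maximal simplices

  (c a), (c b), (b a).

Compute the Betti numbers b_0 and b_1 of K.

b_0 = 1, b_1 = 1.

Take the total order a < b < c on the vertex set. Then K (dimension 1) consists of the simplices:

  0-simplices (3): a, b, c
  1-simplices (3): ab, ac, bc

Hence C_0 ≅ Z^3, C_1 ≅ Z^3.

∂_1: C_1 → C_0 sends each edge [p,q] (with p < q) to q − p. For instance
  ∂ac = c − a.
The resulting 3×3 matrix has rank 2, and its Smith normal form has invariant factors (1,1).

Computing H_k = (kernel of ∂_k) / (image of ∂_{k+1}):

  H_0: rank C_0 − rank ∂_1 = 3 − 2 = 1, and the invariant factors of ∂_1 are all 1, so H_0 = Z.
  H_1: rank ker ∂_1 − rank ∂_2 = (3 − 2) − 0 = 1, and there is no ∂_2, so H_1 = Z.

(K is a triangulation of the circle S^1.)

Hence the Betti numbers are b_0 = 1, b_1 = 1.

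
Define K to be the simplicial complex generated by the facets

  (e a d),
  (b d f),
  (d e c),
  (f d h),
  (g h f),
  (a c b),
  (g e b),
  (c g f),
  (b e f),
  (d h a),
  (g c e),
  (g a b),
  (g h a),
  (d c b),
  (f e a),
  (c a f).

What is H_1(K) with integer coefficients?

Order the vertices as a < b < c < d < e < f < g < h. Listing each simplex with vertices in this order, K has dimension 2 with simplices:

  0-simplices (8): a, b, c, d, e, f, g, h
  1-simplices (24): ab, ac, ad, ae, af, ag, ah, bc, bd, be, bf, bg, cd, ce, cf, cg, de, df, dh, ef, eg, fg, fh, gh
  2-simplices (16): abc, abg, acf, ade, adh, aef, agh, bcd, bdf, bef, beg, cde, ceg, cfg, dfh, fgh

Hence C_0 ≅ Z^8, C_1 ≅ Z^24, C_2 ≅ Z^16.

∂_1: C_1 → C_0 is given by ∂[p,q] = [q] − [p]. For instance
  ∂ce = e − c.
The resulting 8×24 matrix has rank 7, and its Smith normal form has invariant factors (1,1,1,1,1,1,1).

Boundary ∂_2: C_2 → C_1 sends each 2-simplex [p,q,r] to [q,r] − [p,r] + [p,q]. For instance
  ∂abc = bc − ac + ab,
  ∂acf = cf − af + ac.
This gives a 24×16 integer matrix of rank 15; reducing to Smith normal form yields diagonal entries (1,1,1,1,1,1,1,1,1,1,1,1,1,1,1).

From H_k ≅ ker(∂_k) / im(∂_{k+1}) we obtain:

  H_1: rank ker ∂_1 − rank ∂_2 = (24 − 7) − 15 = 2, and the invariant factors of ∂_2 are all 1, so H_1 ≅ Z^2.

(K is a triangulation of the torus T^2.)

H_1 = Z^2.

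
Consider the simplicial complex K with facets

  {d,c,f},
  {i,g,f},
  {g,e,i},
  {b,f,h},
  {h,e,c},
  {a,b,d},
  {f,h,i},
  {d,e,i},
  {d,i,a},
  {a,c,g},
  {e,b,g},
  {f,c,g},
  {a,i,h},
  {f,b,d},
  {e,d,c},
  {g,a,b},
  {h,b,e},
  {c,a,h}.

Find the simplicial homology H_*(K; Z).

K has 9 vertices, 27 edges, 18 triangles.
rank ∂_0 = 0, rank ∂_1 = 8 ⇒ b_0 = 9 − 0 − 8 = 1; all invariant factors of ∂_1 are 1 so no torsion. So H_0 ≅ Z.
rank ∂_1 = 8, rank ∂_2 = 17 ⇒ b_1 = 27 − 8 − 17 = 2; all invariant factors of ∂_2 are 1 so no torsion. So H_1 ≅ Z^2.
rank ∂_2 = 17, rank ∂_3 = 0 ⇒ b_2 = 18 − 17 − 0 = 1. So H_2 ≅ Z.

H_0 ≅ Z,  H_1 ≅ Z^2,  H_2 ≅ Z.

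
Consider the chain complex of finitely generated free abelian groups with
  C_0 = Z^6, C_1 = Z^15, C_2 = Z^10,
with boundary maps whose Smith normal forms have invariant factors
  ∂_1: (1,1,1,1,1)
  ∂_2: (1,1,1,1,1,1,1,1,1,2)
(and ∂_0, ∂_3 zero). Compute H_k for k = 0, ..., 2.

H_0: b_0 = 6 − 0 − 5 = 1; torsion from ∂_1 factors > 1: none. So H_0 = Z.
H_1: b_1 = 15 − 5 − 10 = 0; torsion from ∂_2 factors > 1: [2]. So H_1 = Z/2Z.
H_2: b_2 = 10 − 10 − 0 = 0; torsion from ∂_3 factors > 1: none. So H_2 = 0.

H_0 = Z,  H_1 = Z/2Z,  H_2 = 0.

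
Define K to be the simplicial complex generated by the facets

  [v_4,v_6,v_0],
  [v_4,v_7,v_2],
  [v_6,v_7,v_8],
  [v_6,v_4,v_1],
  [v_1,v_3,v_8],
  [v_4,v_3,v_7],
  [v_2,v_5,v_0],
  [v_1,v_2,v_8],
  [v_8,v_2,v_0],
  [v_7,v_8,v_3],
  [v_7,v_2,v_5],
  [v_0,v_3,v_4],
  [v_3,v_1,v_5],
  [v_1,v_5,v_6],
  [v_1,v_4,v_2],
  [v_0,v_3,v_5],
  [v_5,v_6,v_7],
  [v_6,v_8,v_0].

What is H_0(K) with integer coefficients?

H_0 = Z.

Take the total order v_0 < v_1 < v_2 < v_3 < v_4 < v_5 < v_6 < v_7 < v_8 on the vertex set. Then K (dimension 2) consists of the simplices:

  0-simplices (9): [v_0], [v_1], [v_2], [v_3], [v_4], [v_5], [v_6], [v_7], [v_8]
  1-simplices (27): (27 of them)
  2-simplices (18): (18 of them)

Hence C_0 ≅ Z^9, C_1 ≅ Z^27, C_2 ≅ Z^18.

The boundary map ∂_1: C_1 → C_0 maps an edge to its endpoints' difference, ∂[p,q] = q − p. For instance
  ∂[v_4,v_6] = [v_6] − [v_4].
As a 9×27 matrix over Z this has rank 8, with invariant factors (1,1,1,1,1,1,1,1).

The boundary map ∂_2: C_2 → C_1 sends each 2-simplex [p,q,r] to [q,r] − [p,r] + [p,q]. For instance
  ∂[v_0,v_3,v_4] = [v_3,v_4] − [v_0,v_4] + [v_0,v_3],
  ∂[v_3,v_4,v_7] = [v_4,v_7] − [v_3,v_7] + [v_3,v_4].
This gives a 27×18 integer matrix of rank 17; reducing to Smith normal form yields diagonal entries (1,1,1,1,1,1,1,1,1,1,1,1,1,1,1,1,1).

Reading off H_k = ker ∂_k / im ∂_{k+1}:

  H_0: rank C_0 − rank ∂_1 = 9 − 8 = 1, and the invariant factors of ∂_1 are all 1, so H_0 = Z.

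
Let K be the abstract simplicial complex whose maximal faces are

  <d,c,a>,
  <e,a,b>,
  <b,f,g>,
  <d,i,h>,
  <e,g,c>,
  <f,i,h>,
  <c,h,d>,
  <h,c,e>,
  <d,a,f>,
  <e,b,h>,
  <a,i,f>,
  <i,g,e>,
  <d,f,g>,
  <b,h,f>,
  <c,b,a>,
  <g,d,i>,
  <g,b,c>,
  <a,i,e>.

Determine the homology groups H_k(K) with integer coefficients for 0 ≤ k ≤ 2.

Order the vertices as a < b < c < d < e < f < g < h < i. Listing each simplex with vertices in this order, K has dimension 2 with simplices:

  0-simplices (9): a, b, c, d, e, f, g, h, i
  1-simplices (27): ab, ac, ad, ae, af, ai, bc, be, bf, bg, bh, cd, ce, cg, ch, df, dg, dh, di, eg, eh, ei, fg, fh, fi, gi, hi
  2-simplices (18): abc, abe, acd, adf, aei, afi, bcg, beh, bfg, bfh, cdh, ceg, ceh, dfg, dgi, dhi, egi, fhi

so the chain groups are C_0 ≅ Z^9, C_1 ≅ Z^27, C_2 ≅ Z^18.

Boundary ∂_1: C_1 → C_0 sends each edge [p,q] (with p < q) to q − p. For instance
  ∂bc = c − b.
The 9×27 boundary matrix has rank 8 and Smith normal form diag(1,1,1,1,1,1,1,1).

∂_2: C_2 → C_1 sends each 2-simplex [p,q,r] to [q,r] − [p,r] + [p,q]. For instance
  ∂ceh = eh − ch + ce,
  ∂egi = gi − ei + eg.
The 27×18 boundary matrix has rank 18 and Smith normal form diag(1,1,1,1,1,1,1,1,1,1,1,1,1,1,1,1,1,2).

Now H_k = ker ∂_k / im ∂_{k+1}, so:

  H_0: rank C_0 − rank ∂_1 = 9 − 8 = 1, and the invariant factors of ∂_1 are all 1, so H_0 = Z.
  H_1: rank ker ∂_1 − rank ∂_2 = (27 − 8) − 18 = 1, and ∂_2 has invariant factor 2 > 1, so H_1 = Z × Z/2.
  H_2: rank ker ∂_2 − rank ∂_3 = (18 − 18) − 0 = 0, and there is no ∂_3, so H_2 = 0.

H_0 = Z,  H_1 = Z × Z/2,  H_2 = 0.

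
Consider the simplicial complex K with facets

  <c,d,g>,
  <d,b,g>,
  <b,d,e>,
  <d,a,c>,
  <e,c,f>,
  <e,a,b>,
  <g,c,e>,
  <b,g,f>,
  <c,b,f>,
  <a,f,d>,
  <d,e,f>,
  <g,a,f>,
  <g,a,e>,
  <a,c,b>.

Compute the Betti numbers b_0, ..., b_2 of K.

Order the vertices as a < b < c < d < e < f < g. Listing each simplex with vertices in this order, K has dimension 2 with simplices:

  0-simplices (7): a, b, c, d, e, f, g
  1-simplices (21): ab, ac, ad, ae, af, ag, bc, bd, be, bf, bg, cd, ce, cf, cg, de, df, dg, ef, eg, fg
  2-simplices (14): abc, abe, acd, adf, aeg, afg, bcf, bde, bdg, bfg, cdg, cef, ceg, def

Hence C_0 ≅ Z^7, C_1 ≅ Z^21, C_2 ≅ Z^14.

∂_1: C_1 → C_0 maps an edge to its endpoints' difference, ∂[p,q] = q − p. For instance
  ∂cd = d − c.
This gives a 7×21 integer matrix of rank 6; reducing to Smith normal form yields diagonal entries (1,1,1,1,1,1).

Boundary ∂_2: C_2 → C_1 sends each 2-simplex [p,q,r] to [q,r] − [p,r] + [p,q]. For instance
  ∂adf = df − af + ad,
  ∂afg = fg − ag + af.
The 21×14 boundary matrix has rank 13 and Smith normal form diag(1,1,1,1,1,1,1,1,1,1,1,1,1).

Computing H_k = (kernel of ∂_k) / (image of ∂_{k+1}):

  H_0: rank C_0 − rank ∂_1 = 7 − 6 = 1, and the invariant factors of ∂_1 are all 1, so H_0 ≅ Z.
  H_1: rank ker ∂_1 − rank ∂_2 = (21 − 6) − 13 = 2, and the invariant factors of ∂_2 are all 1, so H_1 ≅ Z^2.
  H_2: rank ker ∂_2 − rank ∂_3 = (14 − 13) − 0 = 1, and there is no ∂_3, so H_2 ≅ Z.

As a check, the Euler characteristic is 7 − 21 + 14 = 0, which agrees with 1 − 2 + 1 = 0.

Hence the Betti numbers are b_0 = 1, b_1 = 2, b_2 = 1.

b_0 = 1, b_1 = 2, b_2 = 1.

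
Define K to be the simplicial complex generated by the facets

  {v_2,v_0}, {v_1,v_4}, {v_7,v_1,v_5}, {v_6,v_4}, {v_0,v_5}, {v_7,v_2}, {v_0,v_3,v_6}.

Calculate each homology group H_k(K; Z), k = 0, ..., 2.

H_0 = Z,  H_1 = Z^2,  H_2 = 0.

Order the vertices as v_0 < v_1 < v_2 < v_3 < v_4 < v_5 < v_6 < v_7. Listing each simplex with vertices in this order, K has dimension 2 with simplices:

  0-simplices (8): [v_0], [v_1], [v_2], [v_3], [v_4], [v_5], [v_6], [v_7]
  1-simplices (11): [v_0,v_2], [v_0,v_3], [v_0,v_5], [v_0,v_6], [v_1,v_4], [v_1,v_5], [v_1,v_7], [v_2,v_7], [v_3,v_6], [v_4,v_6], [v_5,v_7]
  2-simplices (2): [v_0,v_3,v_6], [v_1,v_5,v_7]

Hence C_0 ≅ Z^8, C_1 ≅ Z^11, C_2 ≅ Z^2.

∂_1: C_1 → C_0 is given by ∂[p,q] = [q] − [p].
The 8×11 boundary matrix has rank 7 and Smith normal form diag(1,1,1,1,1,1,1).

∂_2: C_2 → C_1 sends each 2-simplex [p,q,r] to [q,r] − [p,r] + [p,q]. For instance
  ∂[v_0,v_3,v_6] = [v_3,v_6] − [v_0,v_6] + [v_0,v_3],
  ∂[v_1,v_5,v_7] = [v_5,v_7] − [v_1,v_7] + [v_1,v_5].
The resulting 11×2 matrix has rank 2, and its Smith normal form has invariant factors (1,1).

From H_k ≅ ker(∂_k) / im(∂_{k+1}) we obtain:

  H_0: rank C_0 − rank ∂_1 = 8 − 7 = 1, and the invariant factors of ∂_1 are all 1, so H_0 = Z.
  H_1: rank ker ∂_1 − rank ∂_2 = (11 − 7) − 2 = 2, and the invariant factors of ∂_2 are all 1, so H_1 = Z^2.
  H_2: rank ker ∂_2 − rank ∂_3 = (2 − 2) − 0 = 0, and there is no ∂_3, so H_2 = 0.

As a check, the Euler characteristic is 8 − 11 + 2 = -1, which agrees with 1 − 2 + 0 = -1.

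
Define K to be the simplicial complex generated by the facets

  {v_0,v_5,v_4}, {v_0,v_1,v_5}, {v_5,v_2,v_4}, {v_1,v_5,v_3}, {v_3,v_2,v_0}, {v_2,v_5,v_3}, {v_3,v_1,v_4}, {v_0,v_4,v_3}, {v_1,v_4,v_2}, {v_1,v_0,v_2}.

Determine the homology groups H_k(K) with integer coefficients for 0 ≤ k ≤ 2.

H_0 = Z,  H_1 = Z/2,  H_2 = 0.

Take the total order v_0 < v_1 < v_2 < v_3 < v_4 < v_5 on the vertex set. Then K (dimension 2) consists of the simplices:

  0-simplices (6): [v_0], [v_1], [v_2], [v_3], [v_4], [v_5]
  1-simplices (15): (15 of them)
  2-simplices (10): [v_0,v_1,v_2], [v_0,v_1,v_5], [v_0,v_2,v_3], [v_0,v_3,v_4], [v_0,v_4,v_5], [v_1,v_2,v_4], [v_1,v_3,v_4], [v_1,v_3,v_5], [v_2,v_3,v_5], [v_2,v_4,v_5]

Hence C_0 ≅ Z^6, C_1 ≅ Z^15, C_2 ≅ Z^10.

The boundary map ∂_1: C_1 → C_0 sends each edge [p,q] (with p < q) to q − p.
The resulting 6×15 matrix has rank 5, and its Smith normal form has invariant factors (1,1,1,1,1).

The boundary map ∂_2: C_2 → C_1 maps a triangle to the signed sum of its edges. For instance
  ∂[v_1,v_2,v_4] = [v_2,v_4] − [v_1,v_4] + [v_1,v_2],
  ∂[v_1,v_3,v_5] = [v_3,v_5] − [v_1,v_5] + [v_1,v_3].
The 15×10 boundary matrix has rank 10 and Smith normal form diag(1,1,1,1,1,1,1,1,1,2).

Computing H_k = (kernel of ∂_k) / (image of ∂_{k+1}):

  H_0: rank C_0 − rank ∂_1 = 6 − 5 = 1, and the invariant factors of ∂_1 are all 1, so H_0 ≅ Z.
  H_1: rank ker ∂_1 − rank ∂_2 = (15 − 5) − 10 = 0, and ∂_2 has invariant factor 2 > 1, so H_1 ≅ Z/2.
  H_2: rank ker ∂_2 − rank ∂_3 = (10 − 10) − 0 = 0, and there is no ∂_3, so H_2 ≅ 0.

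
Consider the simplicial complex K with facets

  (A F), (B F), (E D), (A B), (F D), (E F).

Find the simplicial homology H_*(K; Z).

We work with the vertex ordering A < B < D < E < F. The simplices of K, each written with vertices in increasing order, are:

  0-simplices (5): A, B, D, E, F
  1-simplices (6): AB, AF, BF, DE, DF, EF

Hence C_0 ≅ Z^5, C_1 ≅ Z^6.

Boundary ∂_1: C_1 → C_0 sends each edge [p,q] (with p < q) to q − p. For instance
  ∂BF = F − B.
This gives a 5×6 integer matrix of rank 4; reducing to Smith normal form yields diagonal entries (1,1,1,1).

From H_k ≅ ker(∂_k) / im(∂_{k+1}) we obtain:

  H_0: rank C_0 − rank ∂_1 = 5 − 4 = 1, and the invariant factors of ∂_1 are all 1, so H_0 = Z.
  H_1: rank ker ∂_1 − rank ∂_2 = (6 − 4) − 0 = 2, and there is no ∂_2, so H_1 = Z^2.

As a check, the Euler characteristic is 5 − 6 = -1, which agrees with 1 − 2 = -1.

H_0 = Z,  H_1 = Z^2.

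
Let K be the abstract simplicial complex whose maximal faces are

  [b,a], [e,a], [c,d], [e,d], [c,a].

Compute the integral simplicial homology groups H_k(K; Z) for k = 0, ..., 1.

Fix the vertex order a < b < c < d < e and write every simplex with vertices in increasing order. Then dim K = 1 and the simplices of K are:

  0-simplices (5): a, b, c, d, e
  1-simplices (5): ab, ac, ae, cd, de

Hence C_0 ≅ Z^5, C_1 ≅ Z^5.

Boundary ∂_1: C_1 → C_0 maps an edge to its endpoints' difference, ∂[p,q] = q − p. For instance
  ∂ae = e − a.
This gives a 5×5 integer matrix of rank 4; reducing to Smith normal form yields diagonal entries (1,1,1,1).

Now H_k = ker ∂_k / im ∂_{k+1}, so:

  H_0: rank C_0 − rank ∂_1 = 5 − 4 = 1, and the invariant factors of ∂_1 are all 1, so H_0 ≅ Z.
  H_1: rank ker ∂_1 − rank ∂_2 = (5 − 4) − 0 = 1, and there is no ∂_2, so H_1 ≅ Z.

H_0 ≅ Z,  H_1 ≅ Z.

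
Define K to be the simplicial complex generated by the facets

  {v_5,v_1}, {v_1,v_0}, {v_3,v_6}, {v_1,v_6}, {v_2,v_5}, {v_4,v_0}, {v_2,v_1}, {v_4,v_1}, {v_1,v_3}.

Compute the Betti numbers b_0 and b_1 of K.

Fix the vertex order v_0 < v_1 < v_2 < v_3 < v_4 < v_5 < v_6 and write every simplex with vertices in increasing order. Then dim K = 1 and the simplices of K are:

  0-simplices (7): [v_0], [v_1], [v_2], [v_3], [v_4], [v_5], [v_6]
  1-simplices (9): [v_0,v_1], [v_0,v_4], [v_1,v_2], [v_1,v_3], [v_1,v_4], [v_1,v_5], [v_1,v_6], [v_2,v_5], [v_3,v_6]

giving chain groups C_0 ≅ Z^7, C_1 ≅ Z^9.

Boundary ∂_1: C_1 → C_0 maps an edge to its endpoints' difference, ∂[p,q] = q − p.
The 7×9 boundary matrix has rank 6 and Smith normal form diag(1,1,1,1,1,1).

Now H_k = ker ∂_k / im ∂_{k+1}, so:

  H_0: rank C_0 − rank ∂_1 = 7 − 6 = 1, and the invariant factors of ∂_1 are all 1, so H_0 ≅ Z.
  H_1: rank ker ∂_1 − rank ∂_2 = (9 − 6) − 0 = 3, and there is no ∂_2, so H_1 ≅ Z^3.

As a check, the Euler characteristic is 7 − 9 = -2, which agrees with 1 − 3 = -2.

Hence the Betti numbers are b_0 = 1, b_1 = 3.

b_0 = 1, b_1 = 3.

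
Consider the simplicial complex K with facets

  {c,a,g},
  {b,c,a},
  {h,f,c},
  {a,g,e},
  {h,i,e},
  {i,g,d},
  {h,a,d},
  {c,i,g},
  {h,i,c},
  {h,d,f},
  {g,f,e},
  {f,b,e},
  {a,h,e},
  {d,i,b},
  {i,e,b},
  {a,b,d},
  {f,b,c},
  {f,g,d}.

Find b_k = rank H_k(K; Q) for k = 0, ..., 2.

b_0 = 1, b_1 = 2, b_2 = 1.

Fix the vertex order a < b < c < d < e < f < g < h < i and write every simplex with vertices in increasing order. Then dim K = 2 and the simplices of K are:

  0-simplices (9): a, b, c, d, e, f, g, h, i
  1-simplices (27): ab, ac, ad, ae, ag, ah, bc, bd, be, bf, bi, cf, cg, ch, ci, df, dg, dh, di, ef, eg, eh, ei, fg, fh, gi, hi
  2-simplices (18): abc, abd, acg, adh, aeg, aeh, bcf, bdi, bef, bei, cfh, cgi, chi, dfg, dfh, dgi, efg, ehi

Hence C_0 ≅ Z^9, C_1 ≅ Z^27, C_2 ≅ Z^18.

∂_1: C_1 → C_0 sends each edge [p,q] (with p < q) to q − p. For instance
  ∂ad = d − a.
The resulting 9×27 matrix has rank 8, and its Smith normal form has invariant factors (1,1,1,1,1,1,1,1).

Boundary ∂_2: C_2 → C_1 maps a triangle to the signed sum of its edges. For instance
  ∂aeg = eg − ag + ae,
  ∂dfh = fh − dh + df.
The resulting 27×18 matrix has rank 17, and its Smith normal form has invariant factors (1,1,1,1,1,1,1,1,1,1,1,1,1,1,1,1,1).

From H_k ≅ ker(∂_k) / im(∂_{k+1}) we obtain:

  H_0: rank C_0 − rank ∂_1 = 9 − 8 = 1, and the invariant factors of ∂_1 are all 1, so H_0 = Z.
  H_1: rank ker ∂_1 − rank ∂_2 = (27 − 8) − 17 = 2, and the invariant factors of ∂_2 are all 1, so H_1 = Z^2.
  H_2: rank ker ∂_2 − rank ∂_3 = (18 − 17) − 0 = 1, and there is no ∂_3, so H_2 = Z.

(K is a triangulation of the torus T^2.)

Hence the Betti numbers are b_0 = 1, b_1 = 2, b_2 = 1.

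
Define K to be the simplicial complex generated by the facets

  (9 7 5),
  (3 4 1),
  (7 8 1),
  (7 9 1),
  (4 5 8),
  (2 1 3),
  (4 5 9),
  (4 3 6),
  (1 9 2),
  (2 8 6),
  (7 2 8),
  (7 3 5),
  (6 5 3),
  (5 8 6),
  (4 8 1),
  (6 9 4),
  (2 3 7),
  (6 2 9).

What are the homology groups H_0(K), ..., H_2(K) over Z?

H_0 ≅ Z,  H_1 ≅ Z × Z/2,  H_2 = 0.

We work with the vertex ordering 1 < 2 < 3 < 4 < 5 < 6 < 7 < 8 < 9. The simplices of K, each written with vertices in increasing order, are:

  0-simplices (9): [1], [2], [3], [4], [5], [6], [7], [8], [9]
  1-simplices (27): (27 of them)
  2-simplices (18): [1,2,3], [1,2,9], [1,3,4], [1,4,8], [1,7,8], [1,7,9], [2,3,7], [2,6,8], [2,6,9], [2,7,8], [3,4,6], [3,5,6], [3,5,7], [4,5,8], [4,5,9], [4,6,9], [5,6,8], [5,7,9]

so the chain groups are C_0 ≅ Z^9, C_1 ≅ Z^27, C_2 ≅ Z^18.

The boundary map ∂_1: C_1 → C_0 is given by ∂[p,q] = [q] − [p].
The 9×27 boundary matrix has rank 8 and Smith normal form diag(1,1,1,1,1,1,1,1).

The boundary map ∂_2: C_2 → C_1 sends each 2-simplex [p,q,r] to [q,r] − [p,r] + [p,q]. For instance
  ∂[4,5,8] = [5,8] − [4,8] + [4,5],
  ∂[2,3,7] = [3,7] − [2,7] + [2,3].
The resulting 27×18 matrix has rank 18, and its Smith normal form has invariant factors (1,1,1,1,1,1,1,1,1,1,1,1,1,1,1,1,1,2).

Now H_k = ker ∂_k / im ∂_{k+1}, so:

  H_0: rank C_0 − rank ∂_1 = 9 − 8 = 1, and the invariant factors of ∂_1 are all 1, so H_0 ≅ Z.
  H_1: rank ker ∂_1 − rank ∂_2 = (27 − 8) − 18 = 1, and ∂_2 has invariant factor 2 > 1, so H_1 ≅ Z × Z/2.
  H_2: rank ker ∂_2 − rank ∂_3 = (18 − 18) − 0 = 0, and there is no ∂_3, so H_2 ≅ 0.

As a check, the Euler characteristic is 9 − 27 + 18 = 0, which agrees with 1 − 1 + 0 = 0.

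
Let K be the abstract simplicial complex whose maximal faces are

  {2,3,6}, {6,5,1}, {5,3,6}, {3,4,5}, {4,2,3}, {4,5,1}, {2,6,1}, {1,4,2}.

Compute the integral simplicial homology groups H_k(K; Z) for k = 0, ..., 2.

Fix the vertex order 1 < 2 < 3 < 4 < 5 < 6 and write every simplex with vertices in increasing order. Then dim K = 2 and the simplices of K are:

  0-simplices (6): [1], [2], [3], [4], [5], [6]
  1-simplices (12): [1,2], [1,4], [1,5], [1,6], [2,3], [2,4], [2,6], [3,4], [3,5], [3,6], [4,5], [5,6]
  2-simplices (8): [1,2,4], [1,2,6], [1,4,5], [1,5,6], [2,3,4], [2,3,6], [3,4,5], [3,5,6]

giving chain groups C_0 ≅ Z^6, C_1 ≅ Z^12, C_2 ≅ Z^8.

∂_1: C_1 → C_0 maps an edge to its endpoints' difference, ∂[p,q] = q − p.
This gives a 6×12 integer matrix of rank 5; reducing to Smith normal form yields diagonal entries (1,1,1,1,1).

Boundary ∂_2: C_2 → C_1 maps a triangle to the signed sum of its edges. For instance
  ∂[1,2,4] = [2,4] − [1,4] + [1,2],
  ∂[2,3,6] = [3,6] − [2,6] + [2,3].
As a 12×8 matrix over Z this has rank 7, with invariant factors (1,1,1,1,1,1,1).

From H_k ≅ ker(∂_k) / im(∂_{k+1}) we obtain:

  H_0: rank C_0 − rank ∂_1 = 6 − 5 = 1, and the invariant factors of ∂_1 are all 1, so H_0 ≅ Z.
  H_1: rank ker ∂_1 − rank ∂_2 = (12 − 5) − 7 = 0, and the invariant factors of ∂_2 are all 1, so H_1 ≅ 0.
  H_2: rank ker ∂_2 − rank ∂_3 = (8 − 7) − 0 = 1, and there is no ∂_3, so H_2 ≅ Z.

(K is a triangulation of the 2-sphere S^2.)

H_0 = Z,  H_1 = 0,  H_2 = Z.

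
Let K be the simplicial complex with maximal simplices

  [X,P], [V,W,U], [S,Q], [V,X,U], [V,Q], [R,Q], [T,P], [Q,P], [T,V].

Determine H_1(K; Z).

K has 9 vertices, 12 edges, 2 triangles.
rank ∂_1 = 8, rank ∂_2 = 2 ⇒ b_1 = 12 − 8 − 2 = 2; all invariant factors of ∂_2 are 1 so no torsion. So H_1 = Z^2.

H_1 ≅ Z^2.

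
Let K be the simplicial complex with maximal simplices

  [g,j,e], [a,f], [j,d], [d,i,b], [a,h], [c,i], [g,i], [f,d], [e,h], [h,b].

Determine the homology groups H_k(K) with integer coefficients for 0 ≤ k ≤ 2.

H_0 ≅ Z,  H_1 ≅ Z^3,  H_2 = 0.

We work with the vertex ordering a < b < c < d < e < f < g < h < i < j. The simplices of K, each written with vertices in increasing order, are:

  0-simplices (10): a, b, c, d, e, f, g, h, i, j
  1-simplices (14): af, ah, bd, bh, bi, ci, df, di, dj, eg, eh, ej, gi, gj
  2-simplices (2): bdi, egj

Hence C_0 ≅ Z^10, C_1 ≅ Z^14, C_2 ≅ Z^2.

The boundary map ∂_1: C_1 → C_0 maps an edge to its endpoints' difference, ∂[p,q] = q − p. For instance
  ∂bh = h − b.
The resulting 10×14 matrix has rank 9, and its Smith normal form has invariant factors (1,1,1,1,1,1,1,1,1).

∂_2: C_2 → C_1 maps a triangle to the signed sum of its edges. For instance
  ∂bdi = di − bi + bd,
  ∂egj = gj − ej + eg.
The resulting 14×2 matrix has rank 2, and its Smith normal form has invariant factors (1,1).

Computing H_k = (kernel of ∂_k) / (image of ∂_{k+1}):

  H_0: rank C_0 − rank ∂_1 = 10 − 9 = 1, and the invariant factors of ∂_1 are all 1, so H_0 ≅ Z.
  H_1: rank ker ∂_1 − rank ∂_2 = (14 − 9) − 2 = 3, and the invariant factors of ∂_2 are all 1, so H_1 ≅ Z^3.
  H_2: rank ker ∂_2 − rank ∂_3 = (2 − 2) − 0 = 0, and there is no ∂_3, so H_2 ≅ 0.

As a check, the Euler characteristic is 10 − 14 + 2 = -2, which agrees with 1 − 3 + 0 = -2.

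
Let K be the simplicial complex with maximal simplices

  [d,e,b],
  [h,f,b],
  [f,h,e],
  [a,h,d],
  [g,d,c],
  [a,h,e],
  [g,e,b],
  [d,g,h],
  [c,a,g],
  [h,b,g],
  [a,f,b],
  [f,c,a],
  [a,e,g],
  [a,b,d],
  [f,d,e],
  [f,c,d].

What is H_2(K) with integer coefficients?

H_2 = Z.

Take the total order a < b < c < d < e < f < g < h on the vertex set. Then K (dimension 2) consists of the simplices:

  0-simplices (8): a, b, c, d, e, f, g, h
  1-simplices (24): ab, ac, ad, ae, af, ag, ah, bd, be, bf, bg, bh, cd, cf, cg, de, df, dg, dh, ef, eg, eh, fh, gh
  2-simplices (16): abd, abf, acf, acg, adh, aeg, aeh, bde, beg, bfh, bgh, cdf, cdg, def, dgh, efh

giving chain groups C_0 ≅ Z^8, C_1 ≅ Z^24, C_2 ≅ Z^16.

The boundary map ∂_1: C_1 → C_0 is given by ∂[p,q] = [q] − [p]. For instance
  ∂ac = c − a.
The 8×24 boundary matrix has rank 7 and Smith normal form diag(1,1,1,1,1,1,1).

The boundary map ∂_2: C_2 → C_1 maps a triangle to the signed sum of its edges. For instance
  ∂bfh = fh − bh + bf,
  ∂acg = cg − ag + ac.
The 24×16 boundary matrix has rank 15 and Smith normal form diag(1,1,1,1,1,1,1,1,1,1,1,1,1,1,1).

From H_k ≅ ker(∂_k) / im(∂_{k+1}) we obtain:

  H_2: rank ker ∂_2 − rank ∂_3 = (16 − 15) − 0 = 1, and there is no ∂_3, so H_2 ≅ Z.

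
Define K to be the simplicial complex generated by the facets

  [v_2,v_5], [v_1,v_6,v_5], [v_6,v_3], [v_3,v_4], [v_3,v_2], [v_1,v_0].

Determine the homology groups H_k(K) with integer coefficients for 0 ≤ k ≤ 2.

Fix the vertex order v_0 < v_1 < v_2 < v_3 < v_4 < v_5 < v_6 and write every simplex with vertices in increasing order. Then dim K = 2 and the simplices of K are:

  0-simplices (7): [v_0], [v_1], [v_2], [v_3], [v_4], [v_5], [v_6]
  1-simplices (8): [v_0,v_1], [v_1,v_5], [v_1,v_6], [v_2,v_3], [v_2,v_5], [v_3,v_4], [v_3,v_6], [v_5,v_6]
  2-simplices (1): [v_1,v_5,v_6]

so the chain groups are C_0 ≅ Z^7, C_1 ≅ Z^8, C_2 ≅ Z^1.

Boundary ∂_1: C_1 → C_0 is given by ∂[p,q] = [q] − [p]. For instance
  ∂[v_5,v_6] = [v_6] − [v_5].
The resulting 7×8 matrix has rank 6, and its Smith normal form has invariant factors (1,1,1,1,1,1).

The boundary map ∂_2: C_2 → C_1 sends each 2-simplex [p,q,r] to [q,r] − [p,r] + [p,q]. For instance
  ∂[v_1,v_5,v_6] = [v_5,v_6] − [v_1,v_6] + [v_1,v_5].
The resulting 8×1 matrix has rank 1, and its Smith normal form has invariant factors (1).

Now H_k = ker ∂_k / im ∂_{k+1}, so:

  H_0: rank C_0 − rank ∂_1 = 7 − 6 = 1, and the invariant factors of ∂_1 are all 1, so H_0 ≅ Z.
  H_1: rank ker ∂_1 − rank ∂_2 = (8 − 6) − 1 = 1, and the invariant factors of ∂_2 are all 1, so H_1 ≅ Z.
  H_2: rank ker ∂_2 − rank ∂_3 = (1 − 1) − 0 = 0, and there is no ∂_3, so H_2 ≅ 0.

H_0 ≅ Z,  H_1 ≅ Z,  H_2 = 0.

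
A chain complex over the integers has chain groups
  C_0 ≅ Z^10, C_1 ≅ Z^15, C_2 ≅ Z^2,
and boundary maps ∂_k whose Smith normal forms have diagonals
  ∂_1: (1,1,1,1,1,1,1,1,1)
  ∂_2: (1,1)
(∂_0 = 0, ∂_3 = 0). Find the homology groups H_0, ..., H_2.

H_0 = Z,  H_1 = Z^4,  H_2 = 0.

H_0: b_0 = 10 − 0 − 9 = 1; torsion from ∂_1 factors > 1: none. So H_0 = Z.
H_1: b_1 = 15 − 9 − 2 = 4; torsion from ∂_2 factors > 1: none. So H_1 = Z^4.
H_2: b_2 = 2 − 2 − 0 = 0; torsion from ∂_3 factors > 1: none. So H_2 = 0.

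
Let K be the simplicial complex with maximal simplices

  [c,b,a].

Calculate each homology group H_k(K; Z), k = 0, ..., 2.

H_0 ≅ Z,  H_1 = 0,  H_2 = 0.

We work with the vertex ordering a < b < c. The simplices of K, each written with vertices in increasing order, are:

  0-simplices (3): a, b, c
  1-simplices (3): ab, ac, bc
  2-simplices (1): abc

giving chain groups C_0 ≅ Z^3, C_1 ≅ Z^3, C_2 ≅ Z^1.

∂_1: C_1 → C_0 maps an edge to its endpoints' difference, ∂[p,q] = q − p.
The resulting 3×3 matrix has rank 2, and its Smith normal form has invariant factors (1,1).

The boundary map ∂_2: C_2 → C_1 maps a triangle to the signed sum of its edges. For instance
  ∂abc = bc − ac + ab.
As a 3×1 matrix over Z this has rank 1, with invariant factors (1).

Now H_k = ker ∂_k / im ∂_{k+1}, so:

  H_0: rank C_0 − rank ∂_1 = 3 − 2 = 1, and the invariant factors of ∂_1 are all 1, so H_0 ≅ Z.
  H_1: rank ker ∂_1 − rank ∂_2 = (3 − 2) − 1 = 0, and the invariant factors of ∂_2 are all 1, so H_1 ≅ 0.
  H_2: rank ker ∂_2 − rank ∂_3 = (1 − 1) − 0 = 0, and there is no ∂_3, so H_2 ≅ 0.

As a check, the Euler characteristic is 3 − 3 + 1 = 1, which agrees with 1 − 0 + 0 = 1.
(K is a triangulation of the 2-simplex.)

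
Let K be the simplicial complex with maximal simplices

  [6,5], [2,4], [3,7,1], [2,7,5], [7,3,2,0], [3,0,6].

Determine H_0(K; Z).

Order the vertices as 0 < 1 < 2 < 3 < 4 < 5 < 6 < 7. Listing each simplex with vertices in this order, K has dimension 3 with simplices:

  0-simplices (8): [0], [1], [2], [3], [4], [5], [6], [7]
  1-simplices (14): [0,2], [0,3], [0,6], [0,7], [1,3], [1,7], [2,3], [2,4], [2,5], [2,7], [3,6], [3,7], [5,6], [5,7]
  2-simplices (7): [0,2,3], [0,2,7], [0,3,6], [0,3,7], [1,3,7], [2,3,7], [2,5,7]
  3-simplices (1): [0,2,3,7]

Hence C_0 ≅ Z^8, C_1 ≅ Z^14, C_2 ≅ Z^7, C_3 ≅ Z^1.

Boundary ∂_1: C_1 → C_0 maps an edge to its endpoints' difference, ∂[p,q] = q − p. For instance
  ∂[2,5] = [5] − [2].
The resulting 8×14 matrix has rank 7, and its Smith normal form has invariant factors (1,1,1,1,1,1,1).

Boundary ∂_2: C_2 → C_1 acts by ∂[p,q,r] = [q,r] − [p,r] + [p,q]. For instance
  ∂[1,3,7] = [3,7] − [1,7] + [1,3],
  ∂[0,2,7] = [2,7] − [0,7] + [0,2].
As a 14×7 matrix over Z this has rank 6, with invariant factors (1,1,1,1,1,1).

Boundary ∂_3: C_3 → C_2 sends each 3-simplex σ to the alternating sum Σ_i (−1)^i (σ with its i-th vertex removed). For instance
  ∂[0,2,3,7] = [2,3,7] − [0,3,7] + [0,2,7] − [0,2,3].
This gives a 7×1 integer matrix of rank 1; reducing to Smith normal form yields diagonal entries (1).

From H_k ≅ ker(∂_k) / im(∂_{k+1}) we obtain:

  H_0: rank C_0 − rank ∂_1 = 8 − 7 = 1, and the invariant factors of ∂_1 are all 1, so H_0 ≅ Z.

H_0 = Z.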